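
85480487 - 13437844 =72042643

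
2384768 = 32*74524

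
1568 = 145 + 1423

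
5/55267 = 5/55267 = 0.00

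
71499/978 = 23833/326 = 73.11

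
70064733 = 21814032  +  48250701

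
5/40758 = 5/40758 = 0.00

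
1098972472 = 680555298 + 418417174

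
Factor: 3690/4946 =3^2 * 5^1*41^1*2473^ ( - 1) = 1845/2473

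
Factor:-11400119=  - 97^1*211^1*557^1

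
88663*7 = 620641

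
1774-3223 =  - 1449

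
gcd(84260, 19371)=11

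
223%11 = 3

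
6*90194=541164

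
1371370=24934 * 55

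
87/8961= 1/103= 0.01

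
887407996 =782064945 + 105343051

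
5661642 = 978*5789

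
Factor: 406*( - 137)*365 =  - 2^1*5^1*7^1*29^1 * 73^1 * 137^1 = -20302030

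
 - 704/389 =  - 2 + 74/389 = -1.81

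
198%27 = 9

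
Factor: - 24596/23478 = - 2^1*3^ ( - 1)*7^( - 1)*11^1= - 22/21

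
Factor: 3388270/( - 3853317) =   -  2^1*3^( - 1) * 5^1*13^(-1)*17^1*19^1 *29^(  -  1)*1049^1 * 3407^( - 1 ) 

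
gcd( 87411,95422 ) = 1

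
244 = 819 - 575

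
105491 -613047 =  - 507556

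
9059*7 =63413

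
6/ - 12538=  -  3/6269 = - 0.00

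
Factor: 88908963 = 3^1*11^1 * 13^1 * 17^1*73^1*167^1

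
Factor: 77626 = 2^1*37^1*1049^1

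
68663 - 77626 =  - 8963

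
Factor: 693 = 3^2*7^1*11^1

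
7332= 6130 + 1202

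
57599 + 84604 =142203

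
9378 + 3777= 13155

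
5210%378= 296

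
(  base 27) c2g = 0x2272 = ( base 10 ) 8818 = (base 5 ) 240233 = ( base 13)4024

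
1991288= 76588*26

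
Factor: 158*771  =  121818 = 2^1*3^1*79^1*257^1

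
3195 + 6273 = 9468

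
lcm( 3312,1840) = 16560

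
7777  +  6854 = 14631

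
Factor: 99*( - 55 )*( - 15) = 81675 = 3^3*5^2*11^2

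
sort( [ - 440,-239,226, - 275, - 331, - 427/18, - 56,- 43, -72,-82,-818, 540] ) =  [ - 818, - 440, - 331, - 275 , - 239, - 82,-72, - 56, - 43, - 427/18,226, 540 ]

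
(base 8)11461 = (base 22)a37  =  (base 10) 4913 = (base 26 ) 76P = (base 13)230c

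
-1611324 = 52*( - 30987 )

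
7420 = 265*28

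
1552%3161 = 1552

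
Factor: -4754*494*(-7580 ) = 2^4*5^1 * 13^1*19^1*379^1*2377^1 = 17801448080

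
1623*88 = 142824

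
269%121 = 27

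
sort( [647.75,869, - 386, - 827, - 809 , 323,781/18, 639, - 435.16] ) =[ - 827, - 809, - 435.16, - 386,781/18,  323, 639,647.75,869] 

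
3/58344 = 1/19448 = 0.00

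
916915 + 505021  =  1421936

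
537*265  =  142305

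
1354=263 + 1091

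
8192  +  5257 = 13449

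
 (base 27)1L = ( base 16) 30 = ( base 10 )48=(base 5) 143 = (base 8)60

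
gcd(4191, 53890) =1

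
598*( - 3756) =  -2246088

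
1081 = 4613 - 3532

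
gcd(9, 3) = 3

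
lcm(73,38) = 2774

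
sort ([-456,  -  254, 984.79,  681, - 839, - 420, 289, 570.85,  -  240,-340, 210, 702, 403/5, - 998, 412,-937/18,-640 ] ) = [-998,-839, - 640, - 456,-420,  -  340, - 254 ,-240,-937/18,403/5 , 210 , 289,412,  570.85, 681, 702,984.79]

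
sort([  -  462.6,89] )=[-462.6,89]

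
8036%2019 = 1979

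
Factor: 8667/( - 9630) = - 2^(-1)*3^2*5^( - 1) = -9/10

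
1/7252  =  1/7252   =  0.00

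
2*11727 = 23454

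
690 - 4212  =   - 3522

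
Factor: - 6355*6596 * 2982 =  - 2^3 * 3^1*5^1*7^1*17^1*31^1 *41^1 * 71^1*97^1 = -124998223560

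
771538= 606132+165406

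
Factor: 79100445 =3^1*5^1*5273363^1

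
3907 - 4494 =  - 587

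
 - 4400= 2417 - 6817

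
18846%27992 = 18846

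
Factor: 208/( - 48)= - 3^( - 1 ) * 13^1 =-13/3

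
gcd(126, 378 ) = 126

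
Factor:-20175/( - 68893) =3^1* 5^2*11^ (  -  1 )*269^1 * 6263^(  -  1 )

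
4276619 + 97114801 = 101391420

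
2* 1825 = 3650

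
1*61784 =61784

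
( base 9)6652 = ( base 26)76j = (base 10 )4907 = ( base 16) 132B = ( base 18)f2b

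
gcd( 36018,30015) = 6003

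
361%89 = 5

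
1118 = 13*86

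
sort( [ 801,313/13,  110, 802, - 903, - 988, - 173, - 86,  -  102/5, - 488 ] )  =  [  -  988, - 903,  -  488, - 173, - 86, - 102/5,313/13,110,801 , 802]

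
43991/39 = 1127 + 38/39= 1127.97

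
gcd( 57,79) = 1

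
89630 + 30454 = 120084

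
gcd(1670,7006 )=2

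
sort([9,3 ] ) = [3, 9]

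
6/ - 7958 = - 1 +3976/3979= - 0.00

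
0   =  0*539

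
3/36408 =1/12136 = 0.00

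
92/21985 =92/21985 = 0.00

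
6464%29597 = 6464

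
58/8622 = 29/4311  =  0.01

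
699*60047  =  41972853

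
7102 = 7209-107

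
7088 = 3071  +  4017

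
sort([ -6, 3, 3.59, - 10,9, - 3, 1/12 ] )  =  [ - 10 , - 6,- 3, 1/12, 3,3.59, 9] 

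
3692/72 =923/18 = 51.28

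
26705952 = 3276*8152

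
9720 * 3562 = 34622640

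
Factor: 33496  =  2^3*53^1*79^1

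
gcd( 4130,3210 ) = 10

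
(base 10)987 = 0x3DB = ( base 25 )1ec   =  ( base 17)371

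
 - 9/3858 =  - 1  +  1283/1286 = - 0.00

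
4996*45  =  224820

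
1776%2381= 1776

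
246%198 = 48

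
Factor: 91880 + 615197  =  7^1*83^1*1217^1= 707077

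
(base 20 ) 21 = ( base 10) 41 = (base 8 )51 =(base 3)1112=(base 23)1i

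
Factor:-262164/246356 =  - 65541/61589 =- 3^1*7^1*11^ (-2)*509^( - 1 )*3121^1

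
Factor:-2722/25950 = -1361/12975 = - 3^( - 1) * 5^( - 2)*173^(-1 )*1361^1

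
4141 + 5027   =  9168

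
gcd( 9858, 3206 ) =2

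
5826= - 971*( - 6 )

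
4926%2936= 1990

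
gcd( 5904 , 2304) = 144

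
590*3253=1919270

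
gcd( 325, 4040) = 5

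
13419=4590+8829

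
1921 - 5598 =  - 3677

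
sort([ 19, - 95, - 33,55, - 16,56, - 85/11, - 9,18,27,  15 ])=[  -  95, - 33, - 16,  -  9, - 85/11,15, 18,19,27,55,56] 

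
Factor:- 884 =  -  2^2*13^1*17^1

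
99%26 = 21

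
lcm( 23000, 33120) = 828000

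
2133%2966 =2133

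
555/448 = 555/448 = 1.24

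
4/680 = 1/170=0.01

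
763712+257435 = 1021147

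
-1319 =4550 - 5869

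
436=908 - 472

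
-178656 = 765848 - 944504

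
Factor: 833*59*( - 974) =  - 47869178 = - 2^1 * 7^2 * 17^1*59^1*487^1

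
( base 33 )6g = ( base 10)214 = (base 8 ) 326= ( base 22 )9G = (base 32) 6M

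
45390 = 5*9078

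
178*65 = 11570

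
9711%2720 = 1551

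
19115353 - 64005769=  -44890416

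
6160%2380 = 1400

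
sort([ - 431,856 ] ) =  [  -  431,856] 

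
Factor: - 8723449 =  - 7^1*1246207^1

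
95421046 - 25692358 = 69728688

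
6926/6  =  3463/3 =1154.33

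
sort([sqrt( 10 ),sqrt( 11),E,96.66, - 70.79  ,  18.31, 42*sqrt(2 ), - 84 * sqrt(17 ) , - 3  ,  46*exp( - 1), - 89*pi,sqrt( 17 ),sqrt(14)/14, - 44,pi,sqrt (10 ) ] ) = [ - 84 *sqrt( 17 ),- 89*pi, - 70.79, - 44 , - 3, sqrt(14)/14, E, pi,sqrt(10), sqrt(10 ),sqrt(11 ),sqrt ( 17 ),46*exp(-1 ),18.31, 42*sqrt( 2),96.66 ]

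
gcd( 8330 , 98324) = 2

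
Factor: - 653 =-653^1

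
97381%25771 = 20068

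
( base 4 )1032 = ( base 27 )2O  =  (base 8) 116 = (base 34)2A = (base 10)78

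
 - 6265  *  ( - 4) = 25060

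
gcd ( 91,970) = 1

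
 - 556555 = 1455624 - 2012179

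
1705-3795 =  - 2090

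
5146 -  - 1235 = 6381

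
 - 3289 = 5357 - 8646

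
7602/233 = 7602/233 =32.63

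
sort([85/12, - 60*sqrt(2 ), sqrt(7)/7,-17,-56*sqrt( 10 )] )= [ - 56*sqrt(10 ),-60*sqrt(2), - 17, sqrt(7)/7, 85/12] 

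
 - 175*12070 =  - 2112250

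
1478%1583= 1478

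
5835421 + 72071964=77907385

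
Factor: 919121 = 7^1*131303^1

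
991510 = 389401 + 602109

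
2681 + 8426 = 11107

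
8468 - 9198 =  - 730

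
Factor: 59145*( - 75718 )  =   - 4478341110 = - 2^1*3^1*5^1*17^2*131^1*3943^1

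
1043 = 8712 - 7669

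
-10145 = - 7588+  -  2557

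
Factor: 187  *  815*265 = 5^2 * 11^1 * 17^1*53^1 * 163^1 = 40387325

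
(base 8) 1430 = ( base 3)1002100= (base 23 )1ba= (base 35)MM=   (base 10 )792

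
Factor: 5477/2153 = 2153^(-1 ) * 5477^1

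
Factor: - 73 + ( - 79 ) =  - 2^3*19^1 = -152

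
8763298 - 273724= 8489574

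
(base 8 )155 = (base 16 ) 6d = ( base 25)49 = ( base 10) 109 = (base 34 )37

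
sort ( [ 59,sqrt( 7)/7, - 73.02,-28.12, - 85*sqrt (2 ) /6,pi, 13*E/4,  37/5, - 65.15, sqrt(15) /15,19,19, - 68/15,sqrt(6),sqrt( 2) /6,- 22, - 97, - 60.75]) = [- 97, - 73.02, - 65.15, - 60.75, - 28.12, - 22, - 85*sqrt( 2)/6, - 68/15, sqrt (2) /6, sqrt (15) /15,sqrt( 7) /7, sqrt( 6 ), pi, 37/5,13*E/4, 19,19,  59] 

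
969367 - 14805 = 954562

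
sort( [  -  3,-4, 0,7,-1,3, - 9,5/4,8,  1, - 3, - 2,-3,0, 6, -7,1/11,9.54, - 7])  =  [ - 9, - 7, - 7, - 4, - 3, - 3, - 3 , - 2, - 1, 0, 0, 1/11, 1, 5/4, 3, 6,7,8, 9.54]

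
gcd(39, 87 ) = 3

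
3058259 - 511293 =2546966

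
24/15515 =24/15515 = 0.00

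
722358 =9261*78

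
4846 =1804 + 3042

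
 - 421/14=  - 31+13/14 = - 30.07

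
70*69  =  4830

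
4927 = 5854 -927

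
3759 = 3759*1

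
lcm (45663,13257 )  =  410967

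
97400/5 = 19480 =19480.00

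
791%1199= 791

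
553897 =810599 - 256702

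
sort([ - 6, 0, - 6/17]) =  [ - 6, - 6/17 , 0]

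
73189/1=73189 = 73189.00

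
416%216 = 200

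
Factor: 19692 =2^2 *3^2*547^1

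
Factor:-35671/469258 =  - 2^(-1 )*35671^1 * 234629^(-1) 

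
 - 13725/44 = - 312 + 3/44  =  - 311.93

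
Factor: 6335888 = 2^4*13^1*83^1*367^1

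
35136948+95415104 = 130552052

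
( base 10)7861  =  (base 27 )AL4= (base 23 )EJI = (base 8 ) 17265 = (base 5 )222421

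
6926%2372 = 2182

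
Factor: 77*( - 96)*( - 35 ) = 258720 = 2^5*3^1 * 5^1*7^2 * 11^1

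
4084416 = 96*42546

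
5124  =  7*732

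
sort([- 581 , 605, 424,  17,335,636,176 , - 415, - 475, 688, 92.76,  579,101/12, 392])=[ - 581,-475, - 415,101/12,17,92.76, 176,335 , 392, 424,579, 605,636,688 ] 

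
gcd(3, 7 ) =1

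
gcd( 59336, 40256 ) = 8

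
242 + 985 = 1227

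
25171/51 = 25171/51 = 493.55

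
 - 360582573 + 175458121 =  - 185124452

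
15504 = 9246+6258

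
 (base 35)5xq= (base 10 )7306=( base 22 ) F22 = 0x1c8a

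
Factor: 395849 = 395849^1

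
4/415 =4/415= 0.01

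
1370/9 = 1370/9 =152.22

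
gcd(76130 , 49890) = 10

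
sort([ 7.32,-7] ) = [ - 7 , 7.32 ]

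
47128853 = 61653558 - 14524705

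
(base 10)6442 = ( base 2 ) 1100100101010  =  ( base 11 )4927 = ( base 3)22211121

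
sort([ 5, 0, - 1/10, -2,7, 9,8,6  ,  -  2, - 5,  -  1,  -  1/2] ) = [ -5,-2, - 2,- 1, - 1/2,- 1/10,0,5,6,7, 8, 9] 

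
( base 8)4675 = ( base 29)2RS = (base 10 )2493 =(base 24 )47L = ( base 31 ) 2ID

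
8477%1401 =71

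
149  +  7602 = 7751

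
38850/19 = 38850/19=2044.74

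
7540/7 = 1077 + 1/7=1077.14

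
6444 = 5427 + 1017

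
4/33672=1/8418 = 0.00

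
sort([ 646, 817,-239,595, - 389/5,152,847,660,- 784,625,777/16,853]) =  [  -  784, - 239  , - 389/5,  777/16, 152 , 595,625,  646, 660,817,847,853] 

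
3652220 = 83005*44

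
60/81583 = 60/81583 = 0.00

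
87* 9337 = 812319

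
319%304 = 15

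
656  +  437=1093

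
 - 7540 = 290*( - 26 ) 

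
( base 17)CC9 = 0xe61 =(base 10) 3681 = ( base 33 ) 3CI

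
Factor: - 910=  - 2^1*5^1 * 7^1*13^1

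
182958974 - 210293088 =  -27334114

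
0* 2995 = 0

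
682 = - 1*( - 682 )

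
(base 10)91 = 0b1011011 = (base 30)31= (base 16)5b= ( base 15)61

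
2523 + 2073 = 4596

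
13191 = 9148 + 4043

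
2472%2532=2472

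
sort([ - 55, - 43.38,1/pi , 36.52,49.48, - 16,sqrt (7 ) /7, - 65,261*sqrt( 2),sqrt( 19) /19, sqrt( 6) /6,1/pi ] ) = [ - 65, - 55, -43.38, - 16,  sqrt( 19)/19, 1/pi, 1/pi, sqrt( 7 ) /7,sqrt( 6) /6,  36.52,  49.48 , 261*sqrt( 2 )]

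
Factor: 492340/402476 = 515/421  =  5^1*103^1*421^(  -  1 )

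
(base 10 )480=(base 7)1254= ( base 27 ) HL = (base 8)740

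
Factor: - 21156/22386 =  - 86/91 = - 2^1  *7^( - 1)*13^(-1)*43^1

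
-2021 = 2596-4617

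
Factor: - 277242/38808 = - 2^( - 2 )*3^( - 1) *11^( - 1 )*23^1*41^1 = - 943/132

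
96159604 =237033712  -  140874108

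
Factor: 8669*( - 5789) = -7^1*827^1*8669^1 =- 50184841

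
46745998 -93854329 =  - 47108331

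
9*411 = 3699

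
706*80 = 56480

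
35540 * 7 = 248780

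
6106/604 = 10+33/302 = 10.11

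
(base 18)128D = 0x19ED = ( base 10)6637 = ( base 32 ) 6fd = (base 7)25231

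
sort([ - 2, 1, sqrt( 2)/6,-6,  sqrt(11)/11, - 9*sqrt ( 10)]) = [ - 9  *sqrt ( 10), - 6,  -  2, sqrt( 2)/6, sqrt(11)/11,1]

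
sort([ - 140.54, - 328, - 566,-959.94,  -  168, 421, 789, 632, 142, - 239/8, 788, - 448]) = [ - 959.94, - 566, - 448 , - 328, - 168,- 140.54,- 239/8, 142,421,632, 788, 789 ]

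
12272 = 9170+3102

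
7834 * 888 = 6956592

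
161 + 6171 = 6332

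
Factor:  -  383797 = -383797^1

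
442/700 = 221/350 =0.63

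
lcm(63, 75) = 1575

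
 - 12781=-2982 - 9799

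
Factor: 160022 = 2^1*29^1 * 31^1 *89^1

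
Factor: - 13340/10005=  - 4/3 = - 2^2*3^( - 1)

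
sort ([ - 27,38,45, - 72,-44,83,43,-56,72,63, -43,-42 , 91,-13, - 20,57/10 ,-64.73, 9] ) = [ - 72 , - 64.73, - 56, - 44, - 43,  -  42, - 27, - 20, - 13,57/10,9,38, 43,45,63,72,83 , 91 ]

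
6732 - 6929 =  - 197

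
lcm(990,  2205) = 48510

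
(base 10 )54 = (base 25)24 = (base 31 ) 1N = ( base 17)33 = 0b110110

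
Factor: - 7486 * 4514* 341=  - 2^2 * 11^1 *19^1*31^1*37^1*61^1 * 197^1 = - 11523005164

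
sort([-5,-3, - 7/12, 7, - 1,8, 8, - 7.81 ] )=[ - 7.81, - 5,-3,- 1, - 7/12, 7, 8, 8]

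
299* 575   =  171925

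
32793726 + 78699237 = 111492963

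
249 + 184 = 433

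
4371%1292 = 495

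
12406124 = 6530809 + 5875315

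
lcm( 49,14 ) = 98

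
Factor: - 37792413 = - 3^4*466573^1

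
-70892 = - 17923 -52969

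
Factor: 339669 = 3^2*11^1*47^1*73^1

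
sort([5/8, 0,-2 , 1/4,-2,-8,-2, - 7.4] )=[  -  8 , - 7.4, - 2, - 2,-2,0,  1/4,5/8 ] 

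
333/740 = 9/20= 0.45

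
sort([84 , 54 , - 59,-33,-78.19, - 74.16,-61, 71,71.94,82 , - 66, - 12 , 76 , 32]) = [-78.19, - 74.16, - 66, - 61,-59,-33, - 12,32 , 54,71, 71.94,  76,82,84 ] 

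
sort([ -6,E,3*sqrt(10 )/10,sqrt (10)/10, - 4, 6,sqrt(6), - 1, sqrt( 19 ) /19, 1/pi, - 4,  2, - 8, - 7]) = [ - 8, - 7,-6, - 4, - 4, - 1,  sqrt(19)/19,sqrt(10) /10,1/pi,3*sqrt(10)/10  ,  2,sqrt(6 ), E,6]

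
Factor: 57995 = 5^1*7^1*1657^1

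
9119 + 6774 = 15893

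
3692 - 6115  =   - 2423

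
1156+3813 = 4969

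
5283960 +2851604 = 8135564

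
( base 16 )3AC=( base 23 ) 1HK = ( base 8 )1654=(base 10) 940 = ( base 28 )15g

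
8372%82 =8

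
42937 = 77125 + -34188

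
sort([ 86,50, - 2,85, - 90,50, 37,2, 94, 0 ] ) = [ - 90, - 2, 0,  2,37, 50,50,85,86, 94 ] 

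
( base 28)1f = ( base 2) 101011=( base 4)223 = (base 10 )43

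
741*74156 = 54949596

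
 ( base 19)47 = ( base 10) 83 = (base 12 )6b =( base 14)5D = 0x53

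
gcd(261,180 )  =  9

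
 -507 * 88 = - 44616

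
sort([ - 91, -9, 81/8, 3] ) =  [ - 91, - 9,3, 81/8]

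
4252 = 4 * 1063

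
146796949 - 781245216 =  - 634448267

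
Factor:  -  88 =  - 2^3*11^1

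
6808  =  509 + 6299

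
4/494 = 2/247 = 0.01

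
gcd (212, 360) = 4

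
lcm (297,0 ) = 0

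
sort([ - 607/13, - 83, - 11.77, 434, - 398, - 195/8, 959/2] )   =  [ - 398, - 83,-607/13 , - 195/8  , - 11.77,434 , 959/2]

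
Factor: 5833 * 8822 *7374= 2^2*3^1*11^1*19^1 * 307^1*401^1 * 1229^1 = 379456645524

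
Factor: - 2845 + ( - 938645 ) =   -  941490 =-2^1 * 3^3*5^1 * 11^1*317^1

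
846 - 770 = 76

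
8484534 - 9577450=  - 1092916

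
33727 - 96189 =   -  62462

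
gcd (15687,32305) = 7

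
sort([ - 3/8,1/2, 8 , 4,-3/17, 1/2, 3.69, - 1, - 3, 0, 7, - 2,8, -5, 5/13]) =[ - 5, - 3,-2, - 1, - 3/8, - 3/17,0,5/13,1/2,1/2,3.69, 4, 7, 8,8 ] 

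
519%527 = 519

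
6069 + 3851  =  9920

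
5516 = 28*197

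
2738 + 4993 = 7731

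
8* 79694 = 637552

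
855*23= 19665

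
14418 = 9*1602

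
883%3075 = 883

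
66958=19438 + 47520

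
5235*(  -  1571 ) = -8224185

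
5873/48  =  5873/48 = 122.35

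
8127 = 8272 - 145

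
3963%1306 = 45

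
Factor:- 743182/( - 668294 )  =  11^1*83^1 *821^( - 1) = 913/821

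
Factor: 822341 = 13^1*17^1*61^2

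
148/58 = 74/29 = 2.55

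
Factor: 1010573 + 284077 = 2^1 *3^3*5^2 * 7^1*137^1 = 1294650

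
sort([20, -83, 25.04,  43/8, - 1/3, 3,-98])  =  [ - 98,-83,- 1/3,3, 43/8 , 20,25.04 ] 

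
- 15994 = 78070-94064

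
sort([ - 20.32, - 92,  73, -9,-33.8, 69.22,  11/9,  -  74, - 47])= [ - 92, - 74,-47,  -  33.8, -20.32, - 9, 11/9,69.22,73]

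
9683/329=29 + 142/329 = 29.43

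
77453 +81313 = 158766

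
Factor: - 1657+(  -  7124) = -3^1*2927^1 = -8781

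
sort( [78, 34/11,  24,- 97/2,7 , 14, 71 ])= [ - 97/2, 34/11 , 7,14,  24,71 , 78] 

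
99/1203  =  33/401  =  0.08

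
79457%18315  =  6197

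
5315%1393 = 1136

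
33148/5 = 6629+ 3/5 = 6629.60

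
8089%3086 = 1917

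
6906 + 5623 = 12529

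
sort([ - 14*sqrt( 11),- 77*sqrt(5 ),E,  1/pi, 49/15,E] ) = [ - 77*sqrt(5 ), - 14*sqrt( 11),1/pi,E,E,49/15]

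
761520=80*9519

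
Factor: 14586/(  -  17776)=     -  663/808 = - 2^( - 3 )*3^1*13^1 * 17^1*101^( - 1 )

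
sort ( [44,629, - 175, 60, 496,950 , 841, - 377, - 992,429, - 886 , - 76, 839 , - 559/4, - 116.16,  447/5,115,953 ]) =[ - 992  , - 886 ,-377, - 175, - 559/4,-116.16 , - 76 , 44, 60 , 447/5 , 115, 429, 496, 629,  839 , 841,  950,953]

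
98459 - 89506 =8953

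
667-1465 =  - 798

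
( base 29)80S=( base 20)GHG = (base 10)6756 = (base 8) 15144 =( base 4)1221210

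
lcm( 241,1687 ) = 1687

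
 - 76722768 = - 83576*918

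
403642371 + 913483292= 1317125663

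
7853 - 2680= 5173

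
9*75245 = 677205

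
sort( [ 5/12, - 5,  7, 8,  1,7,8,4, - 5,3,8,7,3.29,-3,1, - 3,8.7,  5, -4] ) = [-5, - 5,-4,-3, - 3,  5/12, 1,1,3,3.29, 4, 5,7,7, 7,8,8,8, 8.7] 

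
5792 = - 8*( -724 )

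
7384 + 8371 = 15755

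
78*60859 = 4747002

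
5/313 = 5/313= 0.02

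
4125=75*55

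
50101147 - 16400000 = 33701147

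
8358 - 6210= 2148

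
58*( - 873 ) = -50634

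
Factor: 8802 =2^1*3^3*163^1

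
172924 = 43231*4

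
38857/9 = 38857/9  =  4317.44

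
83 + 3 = 86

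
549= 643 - 94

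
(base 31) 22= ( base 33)1v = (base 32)20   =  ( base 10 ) 64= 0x40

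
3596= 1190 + 2406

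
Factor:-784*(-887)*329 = 228789232 = 2^4 * 7^3 * 47^1*887^1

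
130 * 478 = 62140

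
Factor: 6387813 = 3^2*23^1*30859^1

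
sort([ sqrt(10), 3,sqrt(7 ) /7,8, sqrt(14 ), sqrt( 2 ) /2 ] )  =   [ sqrt( 7 ) /7,sqrt(2 ) /2,3, sqrt(10),sqrt( 14),8 ] 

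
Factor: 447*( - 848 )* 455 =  - 2^4 * 3^1*5^1 * 7^1*13^1*53^1*149^1 = -  172470480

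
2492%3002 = 2492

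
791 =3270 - 2479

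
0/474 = 0 = 0.00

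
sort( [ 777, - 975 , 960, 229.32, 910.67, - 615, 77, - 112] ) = [ - 975, - 615,- 112, 77,229.32,777, 910.67, 960]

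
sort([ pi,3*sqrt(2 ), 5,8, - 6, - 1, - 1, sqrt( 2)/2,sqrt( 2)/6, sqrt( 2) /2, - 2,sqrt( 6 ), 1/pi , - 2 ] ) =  [ - 6, - 2, - 2, - 1,-1, sqrt(2) /6,1/pi,sqrt( 2) /2 , sqrt (2)/2,sqrt( 6 ), pi,3*sqrt( 2), 5,8 ] 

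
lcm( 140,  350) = 700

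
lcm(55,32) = 1760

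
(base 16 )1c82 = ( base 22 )f1g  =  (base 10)7298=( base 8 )16202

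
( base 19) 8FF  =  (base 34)2pq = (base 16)c74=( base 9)4332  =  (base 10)3188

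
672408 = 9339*72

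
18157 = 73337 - 55180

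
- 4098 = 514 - 4612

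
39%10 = 9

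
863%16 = 15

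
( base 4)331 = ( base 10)61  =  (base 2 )111101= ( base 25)2b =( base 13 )49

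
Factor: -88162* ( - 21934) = 1933745308 = 2^2*11^1*17^1*997^1*2593^1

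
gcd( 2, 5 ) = 1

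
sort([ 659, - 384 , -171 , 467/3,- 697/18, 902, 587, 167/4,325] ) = [- 384, -171  , - 697/18, 167/4, 467/3, 325, 587, 659,  902]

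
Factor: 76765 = 5^1*13^1*1181^1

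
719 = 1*719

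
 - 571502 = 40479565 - 41051067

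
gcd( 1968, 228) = 12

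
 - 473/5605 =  - 1 + 5132/5605 = - 0.08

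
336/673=336/673 =0.50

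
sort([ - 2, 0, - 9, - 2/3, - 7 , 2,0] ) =[  -  9, - 7, - 2 , - 2/3 , 0,0,2 ]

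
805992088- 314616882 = 491375206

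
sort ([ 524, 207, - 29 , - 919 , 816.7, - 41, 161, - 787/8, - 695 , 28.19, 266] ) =[ - 919, - 695, - 787/8, - 41,  -  29, 28.19, 161, 207,266, 524, 816.7] 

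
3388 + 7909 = 11297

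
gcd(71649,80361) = 9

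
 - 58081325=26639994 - 84721319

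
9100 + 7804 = 16904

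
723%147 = 135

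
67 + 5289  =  5356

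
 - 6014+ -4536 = -10550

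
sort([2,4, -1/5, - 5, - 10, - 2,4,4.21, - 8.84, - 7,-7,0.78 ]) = [-10, -8.84, - 7, - 7, - 5, - 2,- 1/5,0.78, 2,  4, 4,4.21 ]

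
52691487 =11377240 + 41314247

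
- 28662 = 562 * (-51)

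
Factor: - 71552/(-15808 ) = 86/19 = 2^1*19^( - 1) * 43^1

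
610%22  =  16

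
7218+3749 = 10967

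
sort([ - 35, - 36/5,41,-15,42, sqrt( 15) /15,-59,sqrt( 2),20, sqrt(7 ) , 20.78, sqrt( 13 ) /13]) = [ - 59,- 35,-15, - 36/5, sqrt (15) /15,sqrt(13)/13, sqrt( 2 ), sqrt(7), 20,20.78,  41, 42] 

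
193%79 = 35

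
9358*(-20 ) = -187160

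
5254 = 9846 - 4592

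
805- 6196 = -5391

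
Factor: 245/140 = 7/4 =2^(  -  2)*7^1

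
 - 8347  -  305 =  -8652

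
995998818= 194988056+801010762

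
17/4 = 17/4= 4.25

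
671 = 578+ 93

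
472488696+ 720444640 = 1192933336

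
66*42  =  2772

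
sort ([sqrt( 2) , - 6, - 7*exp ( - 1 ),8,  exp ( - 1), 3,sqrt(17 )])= [ - 6, - 7*exp(-1 ),exp( - 1 ),sqrt( 2),3,sqrt ( 17 ),  8 ] 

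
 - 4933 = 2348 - 7281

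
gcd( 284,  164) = 4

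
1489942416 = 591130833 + 898811583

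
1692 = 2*846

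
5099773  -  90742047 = -85642274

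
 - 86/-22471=86/22471 = 0.00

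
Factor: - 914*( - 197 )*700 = 2^3*5^2*7^1*197^1 * 457^1 = 126040600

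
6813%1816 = 1365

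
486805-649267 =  - 162462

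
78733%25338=2719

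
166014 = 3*55338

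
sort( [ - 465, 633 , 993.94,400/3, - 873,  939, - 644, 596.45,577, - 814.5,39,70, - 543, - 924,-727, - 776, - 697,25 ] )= [ - 924 , - 873, - 814.5, - 776,-727, - 697,- 644, - 543, - 465 , 25 , 39,70,400/3, 577,596.45,633,939,993.94 ]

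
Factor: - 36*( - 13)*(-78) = - 2^3*3^3*13^2 = - 36504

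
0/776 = 0 = 0.00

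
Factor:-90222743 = - 13^1 *83^1*83617^1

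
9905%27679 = 9905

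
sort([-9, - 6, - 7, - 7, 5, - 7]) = [ - 9, - 7, - 7,-7 , - 6,5]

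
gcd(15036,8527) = 1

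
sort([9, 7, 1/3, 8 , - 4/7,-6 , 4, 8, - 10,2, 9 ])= [ -10, - 6,-4/7, 1/3, 2, 4, 7, 8, 8,9,9 ] 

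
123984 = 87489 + 36495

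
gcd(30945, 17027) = 1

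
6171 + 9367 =15538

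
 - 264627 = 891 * (-297) 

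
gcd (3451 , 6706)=7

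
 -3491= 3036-6527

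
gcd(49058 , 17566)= 2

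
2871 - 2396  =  475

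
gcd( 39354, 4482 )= 6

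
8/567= 8/567 = 0.01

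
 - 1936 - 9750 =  - 11686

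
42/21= 2= 2.00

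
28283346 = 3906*7241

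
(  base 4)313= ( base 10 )55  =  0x37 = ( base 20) 2F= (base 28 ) 1r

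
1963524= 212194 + 1751330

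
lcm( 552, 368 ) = 1104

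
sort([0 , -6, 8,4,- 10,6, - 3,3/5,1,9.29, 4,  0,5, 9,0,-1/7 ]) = [  -  10, - 6, - 3,-1/7,0,0,0, 3/5, 1,  4, 4,5,6,8,9, 9.29]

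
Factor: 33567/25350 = 2^( - 1 )* 5^(-2)*13^( - 2)*67^1*167^1 = 11189/8450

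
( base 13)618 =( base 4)100023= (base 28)18r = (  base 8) 2013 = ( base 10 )1035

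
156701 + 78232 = 234933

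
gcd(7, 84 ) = 7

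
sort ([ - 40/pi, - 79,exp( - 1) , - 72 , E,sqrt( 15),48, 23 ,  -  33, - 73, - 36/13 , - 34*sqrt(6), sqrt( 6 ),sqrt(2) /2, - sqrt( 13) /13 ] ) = [ - 34*sqrt (6), - 79, - 73, -72, -33 , -40/pi, - 36/13, - sqrt( 13)/13, exp( - 1), sqrt( 2 )/2, sqrt(6),E,sqrt(15),23 , 48 ] 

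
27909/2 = 13954 +1/2 = 13954.50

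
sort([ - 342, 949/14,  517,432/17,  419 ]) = [ - 342,432/17, 949/14, 419,517 ] 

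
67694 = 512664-444970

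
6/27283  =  6/27283 = 0.00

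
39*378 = 14742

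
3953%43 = 40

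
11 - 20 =  -  9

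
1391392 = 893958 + 497434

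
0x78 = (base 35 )3f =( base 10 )120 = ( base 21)5F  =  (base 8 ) 170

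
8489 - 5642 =2847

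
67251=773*87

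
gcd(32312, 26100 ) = 4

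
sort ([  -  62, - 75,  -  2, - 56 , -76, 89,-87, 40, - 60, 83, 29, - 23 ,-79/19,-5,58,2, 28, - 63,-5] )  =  [ -87,-76, -75, - 63, - 62, - 60, - 56,-23,  -  5,  -  5 ,- 79/19,-2, 2,  28,29, 40, 58,83, 89]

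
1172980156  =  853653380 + 319326776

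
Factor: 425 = 5^2*17^1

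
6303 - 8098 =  - 1795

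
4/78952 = 1/19738 =0.00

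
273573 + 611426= 884999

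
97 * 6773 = 656981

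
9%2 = 1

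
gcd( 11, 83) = 1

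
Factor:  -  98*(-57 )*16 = 89376 =2^5*3^1*7^2*19^1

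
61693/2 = 30846+1/2 =30846.50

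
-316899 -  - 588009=271110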